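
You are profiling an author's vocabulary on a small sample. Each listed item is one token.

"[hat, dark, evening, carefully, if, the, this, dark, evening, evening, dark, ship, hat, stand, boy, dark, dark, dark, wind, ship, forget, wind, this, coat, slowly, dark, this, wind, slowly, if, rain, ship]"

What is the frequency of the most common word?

7

Frequencies: dark:7, evening:3, this:3, ship:3, wind:3, hat:2, if:2, slowly:2, carefully:1, the:1, stand:1, boy:1, forget:1, coat:1, rain:1
Most common: 'dark' with frequency 7.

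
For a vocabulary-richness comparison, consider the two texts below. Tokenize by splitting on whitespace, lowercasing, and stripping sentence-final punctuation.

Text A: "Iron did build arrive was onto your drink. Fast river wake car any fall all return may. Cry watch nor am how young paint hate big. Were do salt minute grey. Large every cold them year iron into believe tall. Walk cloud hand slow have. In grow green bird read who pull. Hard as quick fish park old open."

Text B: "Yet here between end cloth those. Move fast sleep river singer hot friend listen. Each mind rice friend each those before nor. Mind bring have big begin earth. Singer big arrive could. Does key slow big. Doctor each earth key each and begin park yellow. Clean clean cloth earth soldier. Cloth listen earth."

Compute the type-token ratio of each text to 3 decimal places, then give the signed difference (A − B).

0.323

TTR(A) = 58/59 = 0.983
TTR(B) = 35/53 = 0.660
Difference = 0.983 − 0.660 = 0.323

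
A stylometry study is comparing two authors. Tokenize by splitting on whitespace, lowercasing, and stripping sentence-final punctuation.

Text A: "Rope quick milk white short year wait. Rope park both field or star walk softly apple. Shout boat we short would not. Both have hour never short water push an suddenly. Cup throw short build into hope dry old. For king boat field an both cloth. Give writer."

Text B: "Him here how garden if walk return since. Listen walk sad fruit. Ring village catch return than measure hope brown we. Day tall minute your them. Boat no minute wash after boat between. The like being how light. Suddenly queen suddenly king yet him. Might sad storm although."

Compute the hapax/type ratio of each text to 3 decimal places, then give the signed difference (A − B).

0.046

A: hapax=33, V=39, ratio=0.846
B: hapax=32, V=40, ratio=0.800
Difference = 0.846 − 0.800 = 0.046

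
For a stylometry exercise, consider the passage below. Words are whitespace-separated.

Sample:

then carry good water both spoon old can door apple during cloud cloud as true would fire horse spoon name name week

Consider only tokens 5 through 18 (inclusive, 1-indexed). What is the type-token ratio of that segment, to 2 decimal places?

0.93

Segment tokens 5–18: both, spoon, old, can, door, apple, during, cloud, cloud, as, true, would, fire, horse
Segment N = 14, segment V = 13.
TTR = 13 / 14 = 0.93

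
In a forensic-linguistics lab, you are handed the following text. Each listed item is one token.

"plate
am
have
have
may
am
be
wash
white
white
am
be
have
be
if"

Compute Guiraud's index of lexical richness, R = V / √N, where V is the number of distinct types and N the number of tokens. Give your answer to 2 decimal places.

2.07

N = 15, V = 8.
√N = 3.872983
R = 8 / 3.872983 = 2.07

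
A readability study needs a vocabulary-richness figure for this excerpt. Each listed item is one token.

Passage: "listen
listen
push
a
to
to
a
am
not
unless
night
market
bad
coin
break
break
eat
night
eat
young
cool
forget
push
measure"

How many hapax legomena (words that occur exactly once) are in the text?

10

Frequencies: listen:2, push:2, a:2, to:2, night:2, break:2, eat:2, am:1, not:1, unless:1, market:1, bad:1, coin:1, young:1, cool:1, forget:1, measure:1
Hapax (freq=1): am, bad, coin, cool, forget, market, measure, not, unless, young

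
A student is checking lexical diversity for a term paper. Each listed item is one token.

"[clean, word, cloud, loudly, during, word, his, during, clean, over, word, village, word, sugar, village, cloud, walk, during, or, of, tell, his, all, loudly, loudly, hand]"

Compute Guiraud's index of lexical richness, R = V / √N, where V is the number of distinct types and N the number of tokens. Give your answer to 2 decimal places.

2.94

N = 26, V = 15.
√N = 5.099020
R = 15 / 5.099020 = 2.94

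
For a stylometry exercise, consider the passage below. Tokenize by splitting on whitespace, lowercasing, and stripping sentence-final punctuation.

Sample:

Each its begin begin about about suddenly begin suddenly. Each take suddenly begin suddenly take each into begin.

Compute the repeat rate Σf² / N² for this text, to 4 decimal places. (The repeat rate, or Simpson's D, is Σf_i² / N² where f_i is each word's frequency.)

0.1852

Frequencies: begin:5, suddenly:4, each:3, about:2, take:2, its:1, into:1
Σf² = 60; N² = 324
Repeat rate = 60 / 324 = 0.1852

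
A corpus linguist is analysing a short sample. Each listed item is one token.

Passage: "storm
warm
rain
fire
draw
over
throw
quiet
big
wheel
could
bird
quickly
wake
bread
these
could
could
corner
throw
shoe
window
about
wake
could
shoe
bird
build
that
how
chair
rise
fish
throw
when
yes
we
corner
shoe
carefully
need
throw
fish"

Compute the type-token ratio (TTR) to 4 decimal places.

0.7209

N = 43 tokens, V = 31 types.
TTR = V / N = 31 / 43 = 0.7209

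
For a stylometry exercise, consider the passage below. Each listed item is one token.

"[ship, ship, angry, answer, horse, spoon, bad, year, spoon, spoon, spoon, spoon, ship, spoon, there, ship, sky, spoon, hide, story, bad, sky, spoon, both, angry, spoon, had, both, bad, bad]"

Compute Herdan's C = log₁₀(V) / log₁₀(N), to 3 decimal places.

0.754

N = 30, V = 13.
log₁₀(V) = 1.113943, log₁₀(N) = 1.477121
C = 1.113943 / 1.477121 = 0.754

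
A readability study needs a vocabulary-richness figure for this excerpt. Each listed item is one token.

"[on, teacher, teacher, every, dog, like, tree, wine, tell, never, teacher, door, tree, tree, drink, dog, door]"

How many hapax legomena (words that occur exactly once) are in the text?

7

Frequencies: teacher:3, tree:3, dog:2, door:2, on:1, every:1, like:1, wine:1, tell:1, never:1, drink:1
Hapax (freq=1): drink, every, like, never, on, tell, wine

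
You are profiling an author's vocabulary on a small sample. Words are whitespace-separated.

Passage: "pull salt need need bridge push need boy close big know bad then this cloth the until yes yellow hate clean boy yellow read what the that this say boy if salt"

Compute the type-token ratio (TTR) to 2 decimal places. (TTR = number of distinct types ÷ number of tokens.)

0.75

N = 32 tokens, V = 24 types.
TTR = V / N = 24 / 32 = 0.75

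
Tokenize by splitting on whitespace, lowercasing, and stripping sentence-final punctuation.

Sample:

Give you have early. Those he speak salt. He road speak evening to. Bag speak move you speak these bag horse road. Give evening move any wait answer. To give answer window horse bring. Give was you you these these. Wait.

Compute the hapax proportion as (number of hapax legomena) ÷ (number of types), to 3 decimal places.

0.381

Frequencies: give:4, you:4, speak:4, these:3, he:2, road:2, evening:2, to:2, bag:2, move:2, horse:2, wait:2, answer:2, have:1, early:1, those:1, salt:1, any:1, window:1, bring:1, … (1 more, each freq 1)
Hapax count = 8; type count = 21.
Ratio = 8 / 21 = 0.381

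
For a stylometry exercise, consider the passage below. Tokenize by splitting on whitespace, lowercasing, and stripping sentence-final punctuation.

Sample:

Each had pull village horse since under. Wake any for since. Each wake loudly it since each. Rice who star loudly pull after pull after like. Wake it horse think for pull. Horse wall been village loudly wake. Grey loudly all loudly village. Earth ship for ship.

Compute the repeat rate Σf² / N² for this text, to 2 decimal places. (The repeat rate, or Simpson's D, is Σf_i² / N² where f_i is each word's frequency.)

0.06

Frequencies: loudly:5, pull:4, wake:4, each:3, village:3, horse:3, since:3, for:3, it:2, after:2, ship:2, had:1, under:1, any:1, rice:1, who:1, star:1, like:1, think:1, wall:1, … (4 more, each freq 1)
Σf² = 127; N² = 2209
Repeat rate = 127 / 2209 = 0.06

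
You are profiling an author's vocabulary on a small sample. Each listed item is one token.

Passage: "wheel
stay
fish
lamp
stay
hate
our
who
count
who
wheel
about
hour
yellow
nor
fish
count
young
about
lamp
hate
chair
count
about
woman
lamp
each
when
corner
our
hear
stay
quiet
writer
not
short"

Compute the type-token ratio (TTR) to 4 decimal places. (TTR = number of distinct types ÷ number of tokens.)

0.6389

N = 36 tokens, V = 23 types.
TTR = V / N = 23 / 36 = 0.6389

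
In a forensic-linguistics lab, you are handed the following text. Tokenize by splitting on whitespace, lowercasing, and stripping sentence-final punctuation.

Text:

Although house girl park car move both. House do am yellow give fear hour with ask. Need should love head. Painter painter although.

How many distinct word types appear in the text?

20

Distinct types: {although, am, ask, both, car, do, fear, girl, give, head, hour, house, love, move, need, painter, park, should, with, yellow}
V = 20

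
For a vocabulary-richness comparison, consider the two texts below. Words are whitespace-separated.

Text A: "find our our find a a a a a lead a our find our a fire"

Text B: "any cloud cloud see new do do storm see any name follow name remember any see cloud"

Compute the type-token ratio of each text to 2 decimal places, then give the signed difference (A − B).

TTR(A) = 5/16 = 0.31
TTR(B) = 9/17 = 0.53
Difference = 0.31 − 0.53 = -0.22

-0.22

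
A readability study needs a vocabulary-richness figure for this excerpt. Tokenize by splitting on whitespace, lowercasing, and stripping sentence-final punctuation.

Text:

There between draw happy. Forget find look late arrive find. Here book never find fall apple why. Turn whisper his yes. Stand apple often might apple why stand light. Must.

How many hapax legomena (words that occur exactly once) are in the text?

Frequencies: find:3, apple:3, why:2, stand:2, there:1, between:1, draw:1, happy:1, forget:1, look:1, late:1, arrive:1, here:1, book:1, never:1, fall:1, turn:1, whisper:1, his:1, yes:1, … (4 more, each freq 1)
Hapax (freq=1): arrive, between, book, draw, fall, forget, happy, here, his, late, light, look, might, must, never, often, there, turn, whisper, yes

20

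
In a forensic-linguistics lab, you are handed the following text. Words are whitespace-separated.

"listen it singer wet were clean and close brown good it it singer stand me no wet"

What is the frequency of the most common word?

3

Frequencies: it:3, singer:2, wet:2, listen:1, were:1, clean:1, and:1, close:1, brown:1, good:1, stand:1, me:1, no:1
Most common: 'it' with frequency 3.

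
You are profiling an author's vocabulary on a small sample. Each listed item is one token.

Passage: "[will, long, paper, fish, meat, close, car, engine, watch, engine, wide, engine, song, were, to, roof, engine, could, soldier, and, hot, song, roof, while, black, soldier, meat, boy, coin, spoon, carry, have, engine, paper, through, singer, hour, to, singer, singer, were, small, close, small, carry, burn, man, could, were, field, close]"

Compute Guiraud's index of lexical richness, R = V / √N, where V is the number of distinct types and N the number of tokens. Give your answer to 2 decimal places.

4.48

N = 51, V = 32.
√N = 7.141428
R = 32 / 7.141428 = 4.48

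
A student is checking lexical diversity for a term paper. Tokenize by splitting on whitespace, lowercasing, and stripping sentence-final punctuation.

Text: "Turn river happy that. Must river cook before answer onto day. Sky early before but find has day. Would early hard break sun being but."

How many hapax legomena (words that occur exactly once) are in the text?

15

Frequencies: river:2, before:2, day:2, early:2, but:2, turn:1, happy:1, that:1, must:1, cook:1, answer:1, onto:1, sky:1, find:1, has:1, would:1, hard:1, break:1, sun:1, being:1
Hapax (freq=1): answer, being, break, cook, find, happy, hard, has, must, onto, sky, sun, that, turn, would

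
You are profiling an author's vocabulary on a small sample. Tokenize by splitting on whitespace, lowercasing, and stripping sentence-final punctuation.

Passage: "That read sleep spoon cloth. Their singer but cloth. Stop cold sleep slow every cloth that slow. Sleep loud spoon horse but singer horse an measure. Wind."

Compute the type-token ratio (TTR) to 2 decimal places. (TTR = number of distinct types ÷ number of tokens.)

0.63

N = 27 tokens, V = 17 types.
TTR = V / N = 17 / 27 = 0.63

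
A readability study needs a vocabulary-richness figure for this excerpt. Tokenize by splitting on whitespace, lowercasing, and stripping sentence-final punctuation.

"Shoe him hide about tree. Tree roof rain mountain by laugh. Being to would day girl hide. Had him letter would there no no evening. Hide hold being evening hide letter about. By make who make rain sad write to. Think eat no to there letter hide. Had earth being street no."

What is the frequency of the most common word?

Frequencies: hide:5, no:4, being:3, to:3, letter:3, him:2, about:2, tree:2, rain:2, by:2, would:2, had:2, there:2, evening:2, make:2, shoe:1, roof:1, mountain:1, laugh:1, day:1, … (9 more, each freq 1)
Most common: 'hide' with frequency 5.

5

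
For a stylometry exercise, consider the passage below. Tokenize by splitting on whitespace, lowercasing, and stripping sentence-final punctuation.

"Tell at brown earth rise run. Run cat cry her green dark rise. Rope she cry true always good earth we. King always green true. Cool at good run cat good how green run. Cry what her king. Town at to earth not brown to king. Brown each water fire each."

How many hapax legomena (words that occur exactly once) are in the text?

Frequencies: run:4, at:3, brown:3, earth:3, cry:3, green:3, good:3, king:3, rise:2, cat:2, her:2, true:2, always:2, to:2, each:2, tell:1, dark:1, rope:1, she:1, we:1, … (7 more, each freq 1)
Hapax (freq=1): cool, dark, fire, how, not, rope, she, tell, town, water, we, what

12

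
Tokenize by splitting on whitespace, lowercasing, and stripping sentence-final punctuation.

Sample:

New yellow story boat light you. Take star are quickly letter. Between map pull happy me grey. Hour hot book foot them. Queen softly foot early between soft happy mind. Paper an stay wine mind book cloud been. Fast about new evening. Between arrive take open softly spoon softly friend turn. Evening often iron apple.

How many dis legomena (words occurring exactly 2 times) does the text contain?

7

Frequencies: between:3, softly:3, new:2, take:2, happy:2, book:2, foot:2, mind:2, evening:2, yellow:1, story:1, boat:1, light:1, you:1, star:1, are:1, quickly:1, letter:1, map:1, pull:1, … (24 more, each freq 1)
Words with frequency 2: book, evening, foot, happy, mind, new, take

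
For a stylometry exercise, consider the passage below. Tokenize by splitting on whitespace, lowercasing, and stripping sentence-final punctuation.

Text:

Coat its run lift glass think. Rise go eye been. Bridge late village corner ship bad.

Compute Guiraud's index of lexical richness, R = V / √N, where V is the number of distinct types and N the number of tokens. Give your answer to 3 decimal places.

N = 16, V = 16.
√N = 4.000000
R = 16 / 4.000000 = 4.000

4.000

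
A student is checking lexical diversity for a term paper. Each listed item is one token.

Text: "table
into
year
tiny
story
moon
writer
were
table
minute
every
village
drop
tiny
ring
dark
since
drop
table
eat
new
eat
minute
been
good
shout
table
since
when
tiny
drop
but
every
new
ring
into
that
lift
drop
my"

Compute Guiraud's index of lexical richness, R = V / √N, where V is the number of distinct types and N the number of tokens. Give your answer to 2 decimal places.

3.95

N = 40, V = 25.
√N = 6.324555
R = 25 / 6.324555 = 3.95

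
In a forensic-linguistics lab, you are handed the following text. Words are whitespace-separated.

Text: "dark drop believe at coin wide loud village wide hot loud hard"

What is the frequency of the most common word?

Frequencies: wide:2, loud:2, dark:1, drop:1, believe:1, at:1, coin:1, village:1, hot:1, hard:1
Most common: 'wide' with frequency 2.

2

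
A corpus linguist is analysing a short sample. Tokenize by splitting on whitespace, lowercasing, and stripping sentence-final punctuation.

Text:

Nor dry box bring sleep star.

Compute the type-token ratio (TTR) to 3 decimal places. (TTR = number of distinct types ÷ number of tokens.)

N = 6 tokens, V = 6 types.
TTR = V / N = 6 / 6 = 1.000

1.000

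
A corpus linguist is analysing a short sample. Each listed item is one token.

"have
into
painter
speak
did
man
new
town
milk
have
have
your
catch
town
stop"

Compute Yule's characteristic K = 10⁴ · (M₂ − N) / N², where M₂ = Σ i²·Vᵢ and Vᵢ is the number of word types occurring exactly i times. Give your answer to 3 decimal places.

355.556

Frequencies: have:3, town:2, into:1, painter:1, speak:1, did:1, man:1, new:1, milk:1, your:1, catch:1, stop:1
N = 15. Frequency spectrum: V_1=10, V_2=1, V_3=1
M₂ = 1²·10 + 2²·1 + 3²·1 = 23
K = 10000 × (23 − 15) / 15² = 355.556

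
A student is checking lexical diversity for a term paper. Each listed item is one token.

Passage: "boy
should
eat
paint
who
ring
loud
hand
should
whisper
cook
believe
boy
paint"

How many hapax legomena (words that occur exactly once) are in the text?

8

Frequencies: boy:2, should:2, paint:2, eat:1, who:1, ring:1, loud:1, hand:1, whisper:1, cook:1, believe:1
Hapax (freq=1): believe, cook, eat, hand, loud, ring, whisper, who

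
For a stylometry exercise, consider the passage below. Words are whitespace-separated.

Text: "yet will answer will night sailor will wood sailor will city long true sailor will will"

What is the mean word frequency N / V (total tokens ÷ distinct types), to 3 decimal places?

1.778

N = 16 tokens, V = 9 types.
Mean frequency = N / V = 16 / 9 = 1.778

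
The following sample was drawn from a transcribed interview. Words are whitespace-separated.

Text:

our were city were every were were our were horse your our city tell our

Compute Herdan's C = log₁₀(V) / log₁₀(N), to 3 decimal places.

0.719

N = 15, V = 7.
log₁₀(V) = 0.845098, log₁₀(N) = 1.176091
C = 0.845098 / 1.176091 = 0.719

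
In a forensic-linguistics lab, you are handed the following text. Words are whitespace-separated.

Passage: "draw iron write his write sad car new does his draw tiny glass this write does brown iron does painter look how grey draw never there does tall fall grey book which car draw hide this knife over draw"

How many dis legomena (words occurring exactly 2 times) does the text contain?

5

Frequencies: draw:5, does:4, write:3, iron:2, his:2, car:2, this:2, grey:2, sad:1, new:1, tiny:1, glass:1, brown:1, painter:1, look:1, how:1, never:1, there:1, tall:1, fall:1, … (5 more, each freq 1)
Words with frequency 2: car, grey, his, iron, this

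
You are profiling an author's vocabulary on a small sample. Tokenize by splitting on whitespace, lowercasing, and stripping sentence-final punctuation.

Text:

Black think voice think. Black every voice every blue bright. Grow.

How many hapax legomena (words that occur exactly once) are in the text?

3

Frequencies: black:2, think:2, voice:2, every:2, blue:1, bright:1, grow:1
Hapax (freq=1): blue, bright, grow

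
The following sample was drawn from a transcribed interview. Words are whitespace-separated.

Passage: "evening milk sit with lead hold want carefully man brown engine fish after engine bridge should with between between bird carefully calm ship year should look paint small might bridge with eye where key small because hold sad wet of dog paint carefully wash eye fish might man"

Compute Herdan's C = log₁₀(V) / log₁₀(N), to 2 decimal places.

0.90

N = 48, V = 33.
log₁₀(V) = 1.518514, log₁₀(N) = 1.681241
C = 1.518514 / 1.681241 = 0.90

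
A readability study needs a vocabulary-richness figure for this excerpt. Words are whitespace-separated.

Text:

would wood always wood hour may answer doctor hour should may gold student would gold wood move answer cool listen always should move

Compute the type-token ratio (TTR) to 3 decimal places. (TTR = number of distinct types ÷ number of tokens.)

N = 23 tokens, V = 13 types.
TTR = V / N = 13 / 23 = 0.565

0.565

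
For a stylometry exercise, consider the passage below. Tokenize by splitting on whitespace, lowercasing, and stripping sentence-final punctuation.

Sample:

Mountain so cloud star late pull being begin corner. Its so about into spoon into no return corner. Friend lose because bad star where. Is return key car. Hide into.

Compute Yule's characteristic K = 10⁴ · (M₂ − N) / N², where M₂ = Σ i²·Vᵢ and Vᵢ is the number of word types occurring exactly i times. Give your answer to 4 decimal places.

Frequencies: into:3, so:2, star:2, corner:2, return:2, mountain:1, cloud:1, late:1, pull:1, being:1, begin:1, its:1, about:1, spoon:1, no:1, friend:1, lose:1, because:1, bad:1, where:1, … (4 more, each freq 1)
N = 30. Frequency spectrum: V_1=19, V_2=4, V_3=1
M₂ = 1²·19 + 2²·4 + 3²·1 = 44
K = 10000 × (44 − 30) / 30² = 155.5556

155.5556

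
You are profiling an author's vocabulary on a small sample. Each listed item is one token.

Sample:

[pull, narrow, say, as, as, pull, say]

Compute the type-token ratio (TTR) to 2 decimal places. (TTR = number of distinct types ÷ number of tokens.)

0.57

N = 7 tokens, V = 4 types.
TTR = V / N = 4 / 7 = 0.57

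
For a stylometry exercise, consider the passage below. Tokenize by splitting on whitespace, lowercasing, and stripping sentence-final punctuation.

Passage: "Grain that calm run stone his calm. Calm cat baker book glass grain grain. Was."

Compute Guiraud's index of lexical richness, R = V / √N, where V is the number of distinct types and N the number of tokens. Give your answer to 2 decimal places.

N = 15, V = 11.
√N = 3.872983
R = 11 / 3.872983 = 2.84

2.84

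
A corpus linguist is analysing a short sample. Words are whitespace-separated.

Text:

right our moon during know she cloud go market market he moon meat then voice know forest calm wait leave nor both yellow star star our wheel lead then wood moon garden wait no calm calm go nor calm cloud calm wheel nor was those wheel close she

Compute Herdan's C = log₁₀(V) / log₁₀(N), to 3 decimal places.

N = 48, V = 29.
log₁₀(V) = 1.462398, log₁₀(N) = 1.681241
C = 1.462398 / 1.681241 = 0.870

0.870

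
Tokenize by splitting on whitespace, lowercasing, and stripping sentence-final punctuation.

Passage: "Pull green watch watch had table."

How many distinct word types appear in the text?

Distinct types: {green, had, pull, table, watch}
V = 5

5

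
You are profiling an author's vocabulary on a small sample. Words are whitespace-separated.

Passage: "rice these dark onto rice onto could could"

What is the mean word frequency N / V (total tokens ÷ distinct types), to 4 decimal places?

1.6000

N = 8 tokens, V = 5 types.
Mean frequency = N / V = 8 / 5 = 1.6000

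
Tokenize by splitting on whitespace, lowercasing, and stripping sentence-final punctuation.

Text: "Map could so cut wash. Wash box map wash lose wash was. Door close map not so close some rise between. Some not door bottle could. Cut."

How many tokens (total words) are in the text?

Tokens: map, could, so, cut, wash, wash, box, map, wash, lose, wash, was, door, close, map, not, so, close, some, rise, between, some, not, door, bottle, could, cut
N = 27

27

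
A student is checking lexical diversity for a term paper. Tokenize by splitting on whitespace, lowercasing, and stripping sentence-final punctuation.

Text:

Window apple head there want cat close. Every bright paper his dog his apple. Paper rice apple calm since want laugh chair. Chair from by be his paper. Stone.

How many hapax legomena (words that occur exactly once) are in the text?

Frequencies: apple:3, paper:3, his:3, want:2, chair:2, window:1, head:1, there:1, cat:1, close:1, every:1, bright:1, dog:1, rice:1, calm:1, since:1, laugh:1, from:1, by:1, be:1, … (1 more, each freq 1)
Hapax (freq=1): be, bright, by, calm, cat, close, dog, every, from, head, laugh, rice, since, stone, there, window

16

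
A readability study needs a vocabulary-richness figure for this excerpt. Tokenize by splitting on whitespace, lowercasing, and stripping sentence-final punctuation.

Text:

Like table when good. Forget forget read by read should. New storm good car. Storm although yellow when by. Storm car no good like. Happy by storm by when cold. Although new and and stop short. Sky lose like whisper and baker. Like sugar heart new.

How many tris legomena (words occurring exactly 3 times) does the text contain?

Frequencies: like:4, by:4, storm:4, when:3, good:3, new:3, and:3, forget:2, read:2, car:2, although:2, table:1, should:1, yellow:1, no:1, happy:1, cold:1, stop:1, short:1, sky:1, … (5 more, each freq 1)
Words with frequency 3: and, good, new, when

4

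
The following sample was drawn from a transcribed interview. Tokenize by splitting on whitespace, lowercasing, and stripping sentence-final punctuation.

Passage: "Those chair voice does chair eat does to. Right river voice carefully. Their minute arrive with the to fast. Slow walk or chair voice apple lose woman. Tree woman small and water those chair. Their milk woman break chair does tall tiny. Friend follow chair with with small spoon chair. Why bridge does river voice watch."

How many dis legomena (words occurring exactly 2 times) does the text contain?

5

Frequencies: chair:7, voice:4, does:4, with:3, woman:3, those:2, to:2, river:2, their:2, small:2, eat:1, right:1, carefully:1, minute:1, arrive:1, the:1, fast:1, slow:1, walk:1, or:1, … (15 more, each freq 1)
Words with frequency 2: river, small, their, those, to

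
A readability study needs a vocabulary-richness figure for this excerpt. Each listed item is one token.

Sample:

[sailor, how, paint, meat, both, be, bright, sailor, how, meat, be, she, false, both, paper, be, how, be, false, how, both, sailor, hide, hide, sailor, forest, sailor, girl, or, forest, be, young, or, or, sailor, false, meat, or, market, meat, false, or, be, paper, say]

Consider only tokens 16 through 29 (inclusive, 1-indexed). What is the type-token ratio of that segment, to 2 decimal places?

Segment tokens 16–29: be, how, be, false, how, both, sailor, hide, hide, sailor, forest, sailor, girl, or
Segment N = 14, segment V = 9.
TTR = 9 / 14 = 0.64

0.64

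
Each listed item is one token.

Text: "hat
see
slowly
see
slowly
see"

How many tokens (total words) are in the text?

Tokens: hat, see, slowly, see, slowly, see
N = 6

6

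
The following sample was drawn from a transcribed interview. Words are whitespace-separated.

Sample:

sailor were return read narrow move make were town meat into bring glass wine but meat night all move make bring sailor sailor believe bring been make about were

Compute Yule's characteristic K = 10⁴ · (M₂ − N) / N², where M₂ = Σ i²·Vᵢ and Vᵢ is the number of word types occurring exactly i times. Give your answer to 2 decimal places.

Frequencies: sailor:3, were:3, make:3, bring:3, move:2, meat:2, return:1, read:1, narrow:1, town:1, into:1, glass:1, wine:1, but:1, night:1, all:1, believe:1, been:1, about:1
N = 29. Frequency spectrum: V_1=13, V_2=2, V_3=4
M₂ = 1²·13 + 2²·2 + 3²·4 = 57
K = 10000 × (57 − 29) / 29² = 332.94

332.94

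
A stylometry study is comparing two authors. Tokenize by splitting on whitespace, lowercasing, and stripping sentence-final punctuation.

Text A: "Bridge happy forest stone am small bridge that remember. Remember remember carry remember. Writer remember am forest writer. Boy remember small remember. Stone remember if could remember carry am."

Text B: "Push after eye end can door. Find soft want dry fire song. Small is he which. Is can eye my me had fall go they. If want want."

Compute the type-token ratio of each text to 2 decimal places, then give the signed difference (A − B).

TTR(A) = 13/29 = 0.45
TTR(B) = 23/28 = 0.82
Difference = 0.45 − 0.82 = -0.37

-0.37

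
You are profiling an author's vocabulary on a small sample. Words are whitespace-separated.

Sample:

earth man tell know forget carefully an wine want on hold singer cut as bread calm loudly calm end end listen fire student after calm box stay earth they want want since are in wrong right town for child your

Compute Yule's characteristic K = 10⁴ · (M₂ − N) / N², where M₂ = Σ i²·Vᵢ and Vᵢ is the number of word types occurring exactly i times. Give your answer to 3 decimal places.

Frequencies: want:3, calm:3, earth:2, end:2, man:1, tell:1, know:1, forget:1, carefully:1, an:1, wine:1, on:1, hold:1, singer:1, cut:1, as:1, bread:1, loudly:1, listen:1, fire:1, … (14 more, each freq 1)
N = 40. Frequency spectrum: V_1=30, V_2=2, V_3=2
M₂ = 1²·30 + 2²·2 + 3²·2 = 56
K = 10000 × (56 − 40) / 40² = 100.000

100.000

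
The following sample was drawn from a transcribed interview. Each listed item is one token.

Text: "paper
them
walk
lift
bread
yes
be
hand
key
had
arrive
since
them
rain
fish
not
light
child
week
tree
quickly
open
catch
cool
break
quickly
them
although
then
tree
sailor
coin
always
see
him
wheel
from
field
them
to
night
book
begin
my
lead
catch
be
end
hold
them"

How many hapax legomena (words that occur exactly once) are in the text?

Frequencies: them:5, be:2, tree:2, quickly:2, catch:2, paper:1, walk:1, lift:1, bread:1, yes:1, hand:1, key:1, had:1, arrive:1, since:1, rain:1, fish:1, not:1, light:1, child:1, … (22 more, each freq 1)
Hapax (freq=1): although, always, arrive, begin, book, bread, break, child, coin, cool, end, field, fish, from, had, hand, him, hold, key, lead, lift, light, my, night, not, open, paper, rain, sailor, see, since, then, to, walk, week, wheel, yes

37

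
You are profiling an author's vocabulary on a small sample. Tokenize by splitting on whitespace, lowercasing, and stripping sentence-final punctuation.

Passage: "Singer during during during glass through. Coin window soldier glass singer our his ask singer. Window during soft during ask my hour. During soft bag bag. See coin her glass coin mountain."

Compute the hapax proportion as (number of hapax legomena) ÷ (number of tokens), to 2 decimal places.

0.28

Frequencies: during:6, singer:3, glass:3, coin:3, window:2, ask:2, soft:2, bag:2, through:1, soldier:1, our:1, his:1, my:1, hour:1, see:1, her:1, mountain:1
Hapax count = 9; token count = 32.
Ratio = 9 / 32 = 0.28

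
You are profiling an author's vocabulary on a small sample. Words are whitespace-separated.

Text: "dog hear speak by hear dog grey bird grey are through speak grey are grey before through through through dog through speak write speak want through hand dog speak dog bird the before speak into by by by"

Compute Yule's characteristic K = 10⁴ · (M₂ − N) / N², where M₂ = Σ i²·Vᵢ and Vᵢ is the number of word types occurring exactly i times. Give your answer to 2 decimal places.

775.62

Frequencies: speak:6, through:6, dog:5, by:4, grey:4, hear:2, bird:2, are:2, before:2, write:1, want:1, hand:1, the:1, into:1
N = 38. Frequency spectrum: V_1=5, V_2=4, V_4=2, V_5=1, V_6=2
M₂ = 1²·5 + 2²·4 + 4²·2 + 5²·1 + 6²·2 = 150
K = 10000 × (150 − 38) / 38² = 775.62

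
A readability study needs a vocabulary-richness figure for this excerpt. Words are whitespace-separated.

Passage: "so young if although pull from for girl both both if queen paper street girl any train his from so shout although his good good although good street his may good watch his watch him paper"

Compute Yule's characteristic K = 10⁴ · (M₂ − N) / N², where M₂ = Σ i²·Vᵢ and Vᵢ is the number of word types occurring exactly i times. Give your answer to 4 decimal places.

Frequencies: his:4, good:4, although:3, so:2, if:2, from:2, girl:2, both:2, paper:2, street:2, watch:2, young:1, pull:1, for:1, queen:1, any:1, train:1, shout:1, may:1, him:1
N = 36. Frequency spectrum: V_1=9, V_2=8, V_3=1, V_4=2
M₂ = 1²·9 + 2²·8 + 3²·1 + 4²·2 = 82
K = 10000 × (82 − 36) / 36² = 354.9383

354.9383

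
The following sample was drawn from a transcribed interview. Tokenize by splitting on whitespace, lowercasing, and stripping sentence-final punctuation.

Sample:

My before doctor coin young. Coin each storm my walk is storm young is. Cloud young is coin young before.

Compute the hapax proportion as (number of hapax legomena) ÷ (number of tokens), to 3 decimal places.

Frequencies: young:4, coin:3, is:3, my:2, before:2, storm:2, doctor:1, each:1, walk:1, cloud:1
Hapax count = 4; token count = 20.
Ratio = 4 / 20 = 0.200

0.200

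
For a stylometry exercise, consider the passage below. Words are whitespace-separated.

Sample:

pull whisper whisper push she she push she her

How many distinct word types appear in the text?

Distinct types: {her, pull, push, she, whisper}
V = 5

5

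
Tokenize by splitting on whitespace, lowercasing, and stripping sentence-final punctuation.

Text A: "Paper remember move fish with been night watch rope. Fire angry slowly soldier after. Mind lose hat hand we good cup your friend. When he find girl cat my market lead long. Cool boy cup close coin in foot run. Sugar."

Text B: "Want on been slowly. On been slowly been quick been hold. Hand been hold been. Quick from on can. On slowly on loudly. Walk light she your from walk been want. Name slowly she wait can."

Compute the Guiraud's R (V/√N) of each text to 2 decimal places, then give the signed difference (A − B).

A: V=40, N=41, R=6.25
B: V=16, N=36, R=2.67
Difference = 6.25 − 2.67 = 3.58

3.58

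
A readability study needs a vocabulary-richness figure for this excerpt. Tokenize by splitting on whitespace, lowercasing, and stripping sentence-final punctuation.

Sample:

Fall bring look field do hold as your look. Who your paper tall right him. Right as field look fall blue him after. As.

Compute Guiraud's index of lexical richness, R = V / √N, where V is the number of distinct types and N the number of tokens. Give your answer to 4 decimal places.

3.0619

N = 24, V = 15.
√N = 4.898979
R = 15 / 4.898979 = 3.0619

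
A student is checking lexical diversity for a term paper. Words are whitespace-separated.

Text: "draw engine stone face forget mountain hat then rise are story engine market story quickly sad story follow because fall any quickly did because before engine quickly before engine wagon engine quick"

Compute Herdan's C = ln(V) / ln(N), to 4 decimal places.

0.8919

N = 32, V = 22.
ln(V) = 3.091042, ln(N) = 3.465736
C = 3.091042 / 3.465736 = 0.8919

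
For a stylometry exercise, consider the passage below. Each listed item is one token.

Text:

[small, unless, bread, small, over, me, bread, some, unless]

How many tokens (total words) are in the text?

Tokens: small, unless, bread, small, over, me, bread, some, unless
N = 9

9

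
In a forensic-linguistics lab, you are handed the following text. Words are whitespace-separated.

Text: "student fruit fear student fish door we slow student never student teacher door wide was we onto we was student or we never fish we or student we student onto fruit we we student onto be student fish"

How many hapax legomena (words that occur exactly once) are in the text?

Frequencies: student:9, we:8, fish:3, onto:3, fruit:2, door:2, never:2, was:2, or:2, fear:1, slow:1, teacher:1, wide:1, be:1
Hapax (freq=1): be, fear, slow, teacher, wide

5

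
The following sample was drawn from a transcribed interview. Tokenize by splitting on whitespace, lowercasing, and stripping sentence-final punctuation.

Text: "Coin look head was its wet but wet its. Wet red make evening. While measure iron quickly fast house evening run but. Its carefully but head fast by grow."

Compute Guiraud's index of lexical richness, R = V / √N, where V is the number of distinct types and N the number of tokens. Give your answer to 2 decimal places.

3.71

N = 29, V = 20.
√N = 5.385165
R = 20 / 5.385165 = 3.71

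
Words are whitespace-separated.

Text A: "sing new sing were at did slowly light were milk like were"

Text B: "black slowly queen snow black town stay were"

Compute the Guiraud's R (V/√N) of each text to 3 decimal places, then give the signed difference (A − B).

0.123

A: V=9, N=12, R=2.598
B: V=7, N=8, R=2.475
Difference = 2.598 − 2.475 = 0.123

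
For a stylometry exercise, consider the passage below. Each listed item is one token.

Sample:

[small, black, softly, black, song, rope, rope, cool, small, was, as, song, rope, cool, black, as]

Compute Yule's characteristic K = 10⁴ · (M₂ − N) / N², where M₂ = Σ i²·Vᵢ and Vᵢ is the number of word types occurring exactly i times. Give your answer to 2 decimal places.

781.25

Frequencies: black:3, rope:3, small:2, song:2, cool:2, as:2, softly:1, was:1
N = 16. Frequency spectrum: V_1=2, V_2=4, V_3=2
M₂ = 1²·2 + 2²·4 + 3²·2 = 36
K = 10000 × (36 − 16) / 16² = 781.25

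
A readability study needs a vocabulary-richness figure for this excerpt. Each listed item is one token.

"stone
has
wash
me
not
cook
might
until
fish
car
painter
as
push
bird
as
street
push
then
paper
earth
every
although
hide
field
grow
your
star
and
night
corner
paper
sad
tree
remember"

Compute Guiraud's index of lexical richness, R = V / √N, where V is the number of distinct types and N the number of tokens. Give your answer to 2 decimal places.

N = 34, V = 31.
√N = 5.830952
R = 31 / 5.830952 = 5.32

5.32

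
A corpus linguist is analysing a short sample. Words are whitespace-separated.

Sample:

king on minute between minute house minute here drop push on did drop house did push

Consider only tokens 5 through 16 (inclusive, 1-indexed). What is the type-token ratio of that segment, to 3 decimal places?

0.583

Segment tokens 5–16: minute, house, minute, here, drop, push, on, did, drop, house, did, push
Segment N = 12, segment V = 7.
TTR = 7 / 12 = 0.583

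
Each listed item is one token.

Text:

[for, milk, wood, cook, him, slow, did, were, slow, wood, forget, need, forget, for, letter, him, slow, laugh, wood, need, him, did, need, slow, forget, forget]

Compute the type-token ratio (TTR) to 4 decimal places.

0.4615

N = 26 tokens, V = 12 types.
TTR = V / N = 12 / 26 = 0.4615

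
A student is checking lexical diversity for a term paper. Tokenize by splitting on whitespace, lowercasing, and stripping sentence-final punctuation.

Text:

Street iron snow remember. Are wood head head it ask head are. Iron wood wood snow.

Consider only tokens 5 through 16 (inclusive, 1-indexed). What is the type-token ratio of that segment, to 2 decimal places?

Segment tokens 5–16: are, wood, head, head, it, ask, head, are, iron, wood, wood, snow
Segment N = 12, segment V = 7.
TTR = 7 / 12 = 0.58

0.58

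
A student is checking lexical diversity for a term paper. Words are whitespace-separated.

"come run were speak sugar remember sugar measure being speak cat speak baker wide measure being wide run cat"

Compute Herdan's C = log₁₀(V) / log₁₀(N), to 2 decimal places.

0.81

N = 19, V = 11.
log₁₀(V) = 1.041393, log₁₀(N) = 1.278754
C = 1.041393 / 1.278754 = 0.81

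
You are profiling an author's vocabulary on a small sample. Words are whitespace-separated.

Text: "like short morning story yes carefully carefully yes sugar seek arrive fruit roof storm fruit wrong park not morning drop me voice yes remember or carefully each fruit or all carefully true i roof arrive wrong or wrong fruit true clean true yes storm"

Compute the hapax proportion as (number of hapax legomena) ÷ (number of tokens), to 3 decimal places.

Frequencies: yes:4, carefully:4, fruit:4, wrong:3, or:3, true:3, morning:2, arrive:2, roof:2, storm:2, like:1, short:1, story:1, sugar:1, seek:1, park:1, not:1, drop:1, me:1, voice:1, … (5 more, each freq 1)
Hapax count = 15; token count = 44.
Ratio = 15 / 44 = 0.341

0.341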